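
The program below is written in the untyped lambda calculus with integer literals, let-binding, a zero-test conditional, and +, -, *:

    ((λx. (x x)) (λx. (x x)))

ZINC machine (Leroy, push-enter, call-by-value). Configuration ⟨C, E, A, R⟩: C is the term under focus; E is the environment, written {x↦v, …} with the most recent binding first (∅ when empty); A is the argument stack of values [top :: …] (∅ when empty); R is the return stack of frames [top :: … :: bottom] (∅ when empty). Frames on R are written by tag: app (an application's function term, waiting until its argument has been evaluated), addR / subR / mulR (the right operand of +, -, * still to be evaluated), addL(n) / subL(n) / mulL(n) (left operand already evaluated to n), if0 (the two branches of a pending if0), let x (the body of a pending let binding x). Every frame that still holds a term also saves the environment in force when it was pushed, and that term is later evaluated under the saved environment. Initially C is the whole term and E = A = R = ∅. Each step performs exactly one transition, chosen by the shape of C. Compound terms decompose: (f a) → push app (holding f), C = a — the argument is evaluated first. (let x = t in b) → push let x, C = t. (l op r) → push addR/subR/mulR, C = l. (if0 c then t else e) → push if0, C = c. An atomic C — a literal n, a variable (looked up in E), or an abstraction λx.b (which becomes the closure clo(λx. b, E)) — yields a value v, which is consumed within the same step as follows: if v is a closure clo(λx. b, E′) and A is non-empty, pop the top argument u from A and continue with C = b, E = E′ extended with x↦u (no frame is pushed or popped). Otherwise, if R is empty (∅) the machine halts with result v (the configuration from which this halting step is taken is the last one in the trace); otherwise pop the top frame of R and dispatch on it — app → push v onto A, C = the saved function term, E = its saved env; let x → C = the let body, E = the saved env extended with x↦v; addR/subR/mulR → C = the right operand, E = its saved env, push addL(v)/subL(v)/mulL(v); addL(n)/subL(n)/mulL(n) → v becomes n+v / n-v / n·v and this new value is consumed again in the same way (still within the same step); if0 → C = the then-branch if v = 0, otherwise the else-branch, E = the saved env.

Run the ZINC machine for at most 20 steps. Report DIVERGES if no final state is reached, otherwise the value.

t=0: [C=((λx. (x x)) (λx. (x x))) | E=∅ | A=∅ | R=∅]
t=1: [C=(λx. (x x)) | E=∅ | A=∅ | R=[app]]
t=2: [C=(λx. (x x)) | E=∅ | A=[clo(λx. (x x), ∅)] | R=∅]
t=3: [C=(x x) | E={x↦clo(λx. (x x), ∅)} | A=∅ | R=∅]
t=4: [C=x | E={x↦clo(λx. (x x), ∅)} | A=∅ | R=[app]]
t=5: [C=x | E={x↦clo(λx. (x x), ∅)} | A=[clo(λx. (x x), ∅)] | R=∅]
… configuration repeats with period 3 (steps 3–5 recur indefinitely) …

Answer: DIVERGES (no final state within 20 steps)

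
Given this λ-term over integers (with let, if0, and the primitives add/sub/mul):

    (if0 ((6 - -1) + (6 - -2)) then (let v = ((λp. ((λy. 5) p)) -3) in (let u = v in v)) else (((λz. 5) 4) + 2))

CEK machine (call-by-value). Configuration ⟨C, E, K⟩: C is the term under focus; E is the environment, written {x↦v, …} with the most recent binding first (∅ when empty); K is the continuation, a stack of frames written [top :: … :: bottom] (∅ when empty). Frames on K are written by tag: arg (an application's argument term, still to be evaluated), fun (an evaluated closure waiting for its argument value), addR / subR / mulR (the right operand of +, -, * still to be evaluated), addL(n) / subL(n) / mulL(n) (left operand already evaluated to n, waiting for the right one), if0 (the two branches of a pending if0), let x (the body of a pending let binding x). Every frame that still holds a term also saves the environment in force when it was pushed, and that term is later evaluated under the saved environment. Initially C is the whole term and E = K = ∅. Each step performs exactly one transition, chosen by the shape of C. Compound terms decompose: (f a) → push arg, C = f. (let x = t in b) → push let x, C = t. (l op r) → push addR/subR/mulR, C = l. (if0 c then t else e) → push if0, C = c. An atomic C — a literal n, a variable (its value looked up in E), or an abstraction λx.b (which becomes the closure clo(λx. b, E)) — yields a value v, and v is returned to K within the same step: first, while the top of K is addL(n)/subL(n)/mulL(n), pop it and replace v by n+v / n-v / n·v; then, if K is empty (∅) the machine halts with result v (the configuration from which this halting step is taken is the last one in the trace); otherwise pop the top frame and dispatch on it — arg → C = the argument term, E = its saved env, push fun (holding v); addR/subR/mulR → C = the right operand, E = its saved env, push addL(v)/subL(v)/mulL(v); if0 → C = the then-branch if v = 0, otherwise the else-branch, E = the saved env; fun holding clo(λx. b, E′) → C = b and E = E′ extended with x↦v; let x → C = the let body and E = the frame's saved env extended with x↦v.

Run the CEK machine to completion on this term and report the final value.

[0] [C=(if0 ((6 - -1) + (6 - -2)) then (let v = ((λp. ((λy. 5) p)) -3) in (let u = v in v)) else (((λz. 5) 4) + 2)) | E=∅ | K=∅]
[1] [C=((6 - -1) + (6 - -2)) | E=∅ | K=[if0]]
[2] [C=(6 - -1) | E=∅ | K=[addR :: if0]]
[3] [C=6 | E=∅ | K=[subR :: addR :: if0]]
[4] [C=-1 | E=∅ | K=[subL(6) :: addR :: if0]]
[5] [C=(6 - -2) | E=∅ | K=[addL(7) :: if0]]
[6] [C=6 | E=∅ | K=[subR :: addL(7) :: if0]]
[7] [C=-2 | E=∅ | K=[subL(6) :: addL(7) :: if0]]
[8] [C=(((λz. 5) 4) + 2) | E=∅ | K=∅]
[9] [C=((λz. 5) 4) | E=∅ | K=[addR]]
[10] [C=(λz. 5) | E=∅ | K=[arg :: addR]]
[11] [C=4 | E=∅ | K=[fun :: addR]]
[12] [C=5 | E={z↦4} | K=[addR]]
[13] [C=2 | E=∅ | K=[addL(5)]]
→ final value 7

Answer: 7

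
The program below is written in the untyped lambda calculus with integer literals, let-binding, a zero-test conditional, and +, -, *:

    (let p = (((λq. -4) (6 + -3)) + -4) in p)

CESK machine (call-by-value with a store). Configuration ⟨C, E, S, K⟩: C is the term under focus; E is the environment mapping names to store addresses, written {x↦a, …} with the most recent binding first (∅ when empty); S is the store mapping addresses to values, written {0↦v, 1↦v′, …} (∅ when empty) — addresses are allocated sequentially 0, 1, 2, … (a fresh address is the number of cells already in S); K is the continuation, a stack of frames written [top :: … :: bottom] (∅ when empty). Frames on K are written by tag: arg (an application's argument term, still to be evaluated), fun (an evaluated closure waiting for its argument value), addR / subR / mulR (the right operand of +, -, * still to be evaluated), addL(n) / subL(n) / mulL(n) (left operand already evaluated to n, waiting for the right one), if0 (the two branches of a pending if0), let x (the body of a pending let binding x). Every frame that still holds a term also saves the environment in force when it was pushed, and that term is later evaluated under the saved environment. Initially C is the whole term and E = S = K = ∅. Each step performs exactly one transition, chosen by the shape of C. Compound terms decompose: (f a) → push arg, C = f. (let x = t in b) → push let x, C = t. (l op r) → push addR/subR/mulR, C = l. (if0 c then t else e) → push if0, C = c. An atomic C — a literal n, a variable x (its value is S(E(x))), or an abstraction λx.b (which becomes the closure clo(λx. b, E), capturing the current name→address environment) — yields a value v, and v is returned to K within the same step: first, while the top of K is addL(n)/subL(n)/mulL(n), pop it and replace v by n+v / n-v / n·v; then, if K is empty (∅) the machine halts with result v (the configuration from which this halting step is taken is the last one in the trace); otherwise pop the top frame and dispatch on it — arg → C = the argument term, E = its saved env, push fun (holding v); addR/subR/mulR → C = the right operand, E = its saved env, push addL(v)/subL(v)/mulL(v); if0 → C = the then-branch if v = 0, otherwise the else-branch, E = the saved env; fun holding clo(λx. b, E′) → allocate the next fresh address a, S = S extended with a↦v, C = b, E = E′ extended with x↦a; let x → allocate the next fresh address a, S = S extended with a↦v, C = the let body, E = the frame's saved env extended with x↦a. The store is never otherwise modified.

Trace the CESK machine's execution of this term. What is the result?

Answer: -8

Machine steps:
step 0: [C=(let p = (((λq. -4) (6 + -3)) + -4) in p) | E=∅ | S=∅ | K=∅]
step 1: [C=(((λq. -4) (6 + -3)) + -4) | E=∅ | S=∅ | K=[let p]]
step 2: [C=((λq. -4) (6 + -3)) | E=∅ | S=∅ | K=[addR :: let p]]
step 3: [C=(λq. -4) | E=∅ | S=∅ | K=[arg :: addR :: let p]]
step 4: [C=(6 + -3) | E=∅ | S=∅ | K=[fun :: addR :: let p]]
step 5: [C=6 | E=∅ | S=∅ | K=[addR :: fun :: addR :: let p]]
step 6: [C=-3 | E=∅ | S=∅ | K=[addL(6) :: fun :: addR :: let p]]
step 7: [C=-4 | E={q↦0} | S={0↦3} | K=[addR :: let p]]
step 8: [C=-4 | E=∅ | S={0↦3} | K=[addL(-4) :: let p]]
step 9: [C=p | E={p↦1} | S={0↦3, 1↦-8} | K=∅]
→ final value -8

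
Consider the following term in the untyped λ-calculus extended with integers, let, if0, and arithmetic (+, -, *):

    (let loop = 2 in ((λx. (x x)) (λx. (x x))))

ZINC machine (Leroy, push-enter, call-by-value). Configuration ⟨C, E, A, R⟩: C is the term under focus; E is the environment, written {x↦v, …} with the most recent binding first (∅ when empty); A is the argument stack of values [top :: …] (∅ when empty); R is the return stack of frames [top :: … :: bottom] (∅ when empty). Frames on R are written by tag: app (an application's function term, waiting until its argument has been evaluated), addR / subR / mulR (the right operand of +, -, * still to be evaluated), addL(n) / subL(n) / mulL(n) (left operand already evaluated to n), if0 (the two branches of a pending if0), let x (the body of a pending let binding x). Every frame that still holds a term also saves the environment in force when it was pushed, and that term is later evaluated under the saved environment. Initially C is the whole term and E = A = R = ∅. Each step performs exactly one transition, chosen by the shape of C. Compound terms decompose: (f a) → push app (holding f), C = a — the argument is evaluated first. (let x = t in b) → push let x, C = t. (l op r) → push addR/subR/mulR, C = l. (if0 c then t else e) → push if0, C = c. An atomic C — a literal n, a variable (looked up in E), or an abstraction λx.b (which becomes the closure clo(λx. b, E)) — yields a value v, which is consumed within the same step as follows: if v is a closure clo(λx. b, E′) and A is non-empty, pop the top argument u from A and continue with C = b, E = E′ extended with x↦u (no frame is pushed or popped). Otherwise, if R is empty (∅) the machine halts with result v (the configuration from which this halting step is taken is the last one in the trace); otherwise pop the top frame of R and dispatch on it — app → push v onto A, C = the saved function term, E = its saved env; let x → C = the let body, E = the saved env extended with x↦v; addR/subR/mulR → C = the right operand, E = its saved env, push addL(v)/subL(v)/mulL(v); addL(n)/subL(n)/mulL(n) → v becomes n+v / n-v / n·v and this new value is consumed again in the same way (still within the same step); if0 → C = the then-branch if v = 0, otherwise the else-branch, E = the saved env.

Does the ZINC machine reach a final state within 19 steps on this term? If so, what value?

Answer: DIVERGES (no final state within 19 steps)

Execution trace:
t=0: [C=(let loop = 2 in ((λx. (x x)) (λx. (x x)))) | E=∅ | A=∅ | R=∅]
t=1: [C=2 | E=∅ | A=∅ | R=[let loop]]
t=2: [C=((λx. (x x)) (λx. (x x))) | E={loop↦2} | A=∅ | R=∅]
t=3: [C=(λx. (x x)) | E={loop↦2} | A=∅ | R=[app]]
t=4: [C=(λx. (x x)) | E={loop↦2} | A=[clo(λx. (x x), {loop↦2})] | R=∅]
t=5: [C=(x x) | E={x↦clo(λx. (x x), {loop↦2}), loop↦2} | A=∅ | R=∅]
t=6: [C=x | E={x↦clo(λx. (x x), {loop↦2}), loop↦2} | A=∅ | R=[app]]
t=7: [C=x | E={x↦clo(λx. (x x), {loop↦2}), loop↦2} | A=[clo(λx. (x x), {loop↦2})] | R=∅]
… configuration repeats with period 3 (steps 5–7 recur indefinitely) …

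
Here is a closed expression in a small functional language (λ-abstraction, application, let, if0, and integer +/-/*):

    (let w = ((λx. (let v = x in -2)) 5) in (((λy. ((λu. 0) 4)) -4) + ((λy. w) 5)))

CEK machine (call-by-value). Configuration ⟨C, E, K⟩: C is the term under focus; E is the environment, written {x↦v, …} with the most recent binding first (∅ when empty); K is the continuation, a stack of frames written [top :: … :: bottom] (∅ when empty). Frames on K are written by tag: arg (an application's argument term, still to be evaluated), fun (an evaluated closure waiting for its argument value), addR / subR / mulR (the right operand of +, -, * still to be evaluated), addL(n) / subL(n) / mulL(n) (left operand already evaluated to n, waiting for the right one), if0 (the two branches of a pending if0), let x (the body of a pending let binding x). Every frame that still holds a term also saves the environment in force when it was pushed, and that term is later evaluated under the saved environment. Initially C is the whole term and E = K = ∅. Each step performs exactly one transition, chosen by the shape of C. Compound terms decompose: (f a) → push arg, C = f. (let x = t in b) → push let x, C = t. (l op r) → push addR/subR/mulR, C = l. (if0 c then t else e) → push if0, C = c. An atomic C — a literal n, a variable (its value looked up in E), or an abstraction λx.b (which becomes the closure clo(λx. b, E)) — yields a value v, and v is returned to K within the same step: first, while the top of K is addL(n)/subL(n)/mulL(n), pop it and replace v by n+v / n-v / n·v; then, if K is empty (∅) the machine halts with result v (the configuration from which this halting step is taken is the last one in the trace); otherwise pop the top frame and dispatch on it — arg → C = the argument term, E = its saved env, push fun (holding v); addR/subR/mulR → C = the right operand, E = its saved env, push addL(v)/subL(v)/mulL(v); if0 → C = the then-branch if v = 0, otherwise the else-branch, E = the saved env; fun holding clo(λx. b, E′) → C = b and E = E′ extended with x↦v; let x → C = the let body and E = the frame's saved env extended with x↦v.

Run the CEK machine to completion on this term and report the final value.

step 0: ⟨C=(let w = ((λx. (let v = x in -2)) 5) in (((λy. ((λu. 0) 4)) -4) + ((λy. w) 5))); E=∅; K=∅⟩
step 1: ⟨C=((λx. (let v = x in -2)) 5); E=∅; K=[let w]⟩
step 2: ⟨C=(λx. (let v = x in -2)); E=∅; K=[arg :: let w]⟩
step 3: ⟨C=5; E=∅; K=[fun :: let w]⟩
step 4: ⟨C=(let v = x in -2); E={x↦5}; K=[let w]⟩
step 5: ⟨C=x; E={x↦5}; K=[let v :: let w]⟩
step 6: ⟨C=-2; E={v↦5, x↦5}; K=[let w]⟩
step 7: ⟨C=(((λy. ((λu. 0) 4)) -4) + ((λy. w) 5)); E={w↦-2}; K=∅⟩
step 8: ⟨C=((λy. ((λu. 0) 4)) -4); E={w↦-2}; K=[addR]⟩
step 9: ⟨C=(λy. ((λu. 0) 4)); E={w↦-2}; K=[arg :: addR]⟩
step 10: ⟨C=-4; E={w↦-2}; K=[fun :: addR]⟩
step 11: ⟨C=((λu. 0) 4); E={y↦-4, w↦-2}; K=[addR]⟩
step 12: ⟨C=(λu. 0); E={y↦-4, w↦-2}; K=[arg :: addR]⟩
step 13: ⟨C=4; E={y↦-4, w↦-2}; K=[fun :: addR]⟩
step 14: ⟨C=0; E={u↦4, y↦-4, w↦-2}; K=[addR]⟩
step 15: ⟨C=((λy. w) 5); E={w↦-2}; K=[addL(0)]⟩
step 16: ⟨C=(λy. w); E={w↦-2}; K=[arg :: addL(0)]⟩
step 17: ⟨C=5; E={w↦-2}; K=[fun :: addL(0)]⟩
step 18: ⟨C=w; E={y↦5, w↦-2}; K=[addL(0)]⟩
→ final value -2

Answer: -2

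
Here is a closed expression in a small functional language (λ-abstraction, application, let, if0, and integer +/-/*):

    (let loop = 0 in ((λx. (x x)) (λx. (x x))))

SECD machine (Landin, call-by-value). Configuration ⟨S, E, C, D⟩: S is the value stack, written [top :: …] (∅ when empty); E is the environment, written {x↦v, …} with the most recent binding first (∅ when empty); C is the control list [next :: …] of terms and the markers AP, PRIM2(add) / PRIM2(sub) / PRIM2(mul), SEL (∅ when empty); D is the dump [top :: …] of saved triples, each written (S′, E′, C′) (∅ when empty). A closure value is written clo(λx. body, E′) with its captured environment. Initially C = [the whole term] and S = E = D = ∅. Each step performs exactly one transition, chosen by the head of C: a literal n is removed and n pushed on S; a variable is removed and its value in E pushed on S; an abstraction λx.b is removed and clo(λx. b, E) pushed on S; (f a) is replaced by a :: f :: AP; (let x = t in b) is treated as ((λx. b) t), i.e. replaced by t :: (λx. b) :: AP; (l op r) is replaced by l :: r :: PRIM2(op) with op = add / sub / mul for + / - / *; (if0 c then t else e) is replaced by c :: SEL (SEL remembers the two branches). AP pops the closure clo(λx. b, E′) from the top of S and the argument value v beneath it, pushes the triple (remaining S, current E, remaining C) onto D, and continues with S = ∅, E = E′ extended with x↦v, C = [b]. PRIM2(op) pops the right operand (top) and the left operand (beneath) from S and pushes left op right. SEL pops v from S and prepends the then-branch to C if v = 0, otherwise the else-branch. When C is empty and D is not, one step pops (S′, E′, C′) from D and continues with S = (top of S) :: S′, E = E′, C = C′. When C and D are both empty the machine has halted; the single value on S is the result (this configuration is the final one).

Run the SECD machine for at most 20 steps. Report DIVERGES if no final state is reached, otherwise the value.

step 0: ⟨S=∅; E=∅; C=[(let loop = 0 in ((λx. (x x)) (λx. (x x))))]; D=∅⟩
step 1: ⟨S=∅; E=∅; C=[0 :: (λloop. ((λx. (x x)) (λx. (x x)))) :: AP]; D=∅⟩
step 2: ⟨S=[0]; E=∅; C=[(λloop. ((λx. (x x)) (λx. (x x)))) :: AP]; D=∅⟩
step 3: ⟨S=[clo(λloop. ((λx. (x x)) (λx. (x x))), ∅) :: 0]; E=∅; C=[AP]; D=∅⟩
step 4: ⟨S=∅; E={loop↦0}; C=[((λx. (x x)) (λx. (x x)))]; D=[(∅, ∅, ∅)]⟩
step 5: ⟨S=∅; E={loop↦0}; C=[(λx. (x x)) :: (λx. (x x)) :: AP]; D=[(∅, ∅, ∅)]⟩
step 6: ⟨S=[clo(λx. (x x), {loop↦0})]; E={loop↦0}; C=[(λx. (x x)) :: AP]; D=[(∅, ∅, ∅)]⟩
step 7: ⟨S=[clo(λx. (x x), {loop↦0}) :: clo(λx. (x x), {loop↦0})]; E={loop↦0}; C=[AP]; D=[(∅, ∅, ∅)]⟩
step 8: ⟨S=∅; E={x↦clo(λx. (x x), {loop↦0}), loop↦0}; C=[(x x)]; D=[(∅, {loop↦0}, ∅) :: (∅, ∅, ∅)]⟩
step 9: ⟨S=∅; E={x↦clo(λx. (x x), {loop↦0}), loop↦0}; C=[x :: x :: AP]; D=[(∅, {loop↦0}, ∅) :: (∅, ∅, ∅)]⟩
step 10: ⟨S=[clo(λx. (x x), {loop↦0})]; E={x↦clo(λx. (x x), {loop↦0}), loop↦0}; C=[x :: AP]; D=[(∅, {loop↦0}, ∅) :: (∅, ∅, ∅)]⟩
step 11: ⟨S=[clo(λx. (x x), {loop↦0}) :: clo(λx. (x x), {loop↦0})]; E={x↦clo(λx. (x x), {loop↦0}), loop↦0}; C=[AP]; D=[(∅, {loop↦0}, ∅) :: (∅, ∅, ∅)]⟩
step 12: ⟨S=∅; E={x↦clo(λx. (x x), {loop↦0}), loop↦0}; C=[(x x)]; D=[(∅, {x↦clo(λx. (x x), {loop↦0}), loop↦0}, ∅) :: (∅, {loop↦0}, ∅) :: (∅, ∅, ∅)]⟩
step 13: ⟨S=∅; E={x↦clo(λx. (x x), {loop↦0}), loop↦0}; C=[x :: x :: AP]; D=[(∅, {x↦clo(λx. (x x), {loop↦0}), loop↦0}, ∅) :: (∅, {loop↦0}, ∅) :: (∅, ∅, ∅)]⟩
step 14: ⟨S=[clo(λx. (x x), {loop↦0})]; E={x↦clo(λx. (x x), {loop↦0}), loop↦0}; C=[x :: AP]; D=[(∅, {x↦clo(λx. (x x), {loop↦0}), loop↦0}, ∅) :: (∅, {loop↦0}, ∅) :: (∅, ∅, ∅)]⟩
step 15: ⟨S=[clo(λx. (x x), {loop↦0}) :: clo(λx. (x x), {loop↦0})]; E={x↦clo(λx. (x x), {loop↦0}), loop↦0}; C=[AP]; D=[(∅, {x↦clo(λx. (x x), {loop↦0}), loop↦0}, ∅) :: (∅, {loop↦0}, ∅) :: (∅, ∅, ∅)]⟩
step 16: ⟨S=∅; E={x↦clo(λx. (x x), {loop↦0}), loop↦0}; C=[(x x)]; D=[(∅, {x↦clo(λx. (x x), {loop↦0}), loop↦0}, ∅) :: (∅, {x↦clo(λx. (x x), {loop↦0}), loop↦0}, ∅) :: (∅, {loop↦0}, ∅) :: (∅, ∅, ∅)]⟩
step 17: ⟨S=∅; E={x↦clo(λx. (x x), {loop↦0}), loop↦0}; C=[x :: x :: AP]; D=[(∅, {x↦clo(λx. (x x), {loop↦0}), loop↦0}, ∅) :: (∅, {x↦clo(λx. (x x), {loop↦0}), loop↦0}, ∅) :: (∅, {loop↦0}, ∅) :: (∅, ∅, ∅)]⟩
step 18: ⟨S=[clo(λx. (x x), {loop↦0})]; E={x↦clo(λx. (x x), {loop↦0}), loop↦0}; C=[x :: AP]; D=[(∅, {x↦clo(λx. (x x), {loop↦0}), loop↦0}, ∅) :: (∅, {x↦clo(λx. (x x), {loop↦0}), loop↦0}, ∅) :: (∅, {loop↦0}, ∅) :: (∅, ∅, ∅)]⟩
step 19: ⟨S=[clo(λx. (x x), {loop↦0}) :: clo(λx. (x x), {loop↦0})]; E={x↦clo(λx. (x x), {loop↦0}), loop↦0}; C=[AP]; D=[(∅, {x↦clo(λx. (x x), {loop↦0}), loop↦0}, ∅) :: (∅, {x↦clo(λx. (x x), {loop↦0}), loop↦0}, ∅) :: (∅, {loop↦0}, ∅) :: (∅, ∅, ∅)]⟩
step 20: ⟨S=∅; E={x↦clo(λx. (x x), {loop↦0}), loop↦0}; C=[(x x)]; D=[(∅, {x↦clo(λx. (x x), {loop↦0}), loop↦0}, ∅) :: (∅, {x↦clo(λx. (x x), {loop↦0}), loop↦0}, ∅) :: (∅, {x↦clo(λx. (x x), {loop↦0}), loop↦0}, ∅) :: (∅, {loop↦0}, ∅) :: (∅, ∅, ∅)]⟩
→ 20 transitions taken and the configuration is still not final: no result within 20 steps

Answer: DIVERGES (no final state within 20 steps)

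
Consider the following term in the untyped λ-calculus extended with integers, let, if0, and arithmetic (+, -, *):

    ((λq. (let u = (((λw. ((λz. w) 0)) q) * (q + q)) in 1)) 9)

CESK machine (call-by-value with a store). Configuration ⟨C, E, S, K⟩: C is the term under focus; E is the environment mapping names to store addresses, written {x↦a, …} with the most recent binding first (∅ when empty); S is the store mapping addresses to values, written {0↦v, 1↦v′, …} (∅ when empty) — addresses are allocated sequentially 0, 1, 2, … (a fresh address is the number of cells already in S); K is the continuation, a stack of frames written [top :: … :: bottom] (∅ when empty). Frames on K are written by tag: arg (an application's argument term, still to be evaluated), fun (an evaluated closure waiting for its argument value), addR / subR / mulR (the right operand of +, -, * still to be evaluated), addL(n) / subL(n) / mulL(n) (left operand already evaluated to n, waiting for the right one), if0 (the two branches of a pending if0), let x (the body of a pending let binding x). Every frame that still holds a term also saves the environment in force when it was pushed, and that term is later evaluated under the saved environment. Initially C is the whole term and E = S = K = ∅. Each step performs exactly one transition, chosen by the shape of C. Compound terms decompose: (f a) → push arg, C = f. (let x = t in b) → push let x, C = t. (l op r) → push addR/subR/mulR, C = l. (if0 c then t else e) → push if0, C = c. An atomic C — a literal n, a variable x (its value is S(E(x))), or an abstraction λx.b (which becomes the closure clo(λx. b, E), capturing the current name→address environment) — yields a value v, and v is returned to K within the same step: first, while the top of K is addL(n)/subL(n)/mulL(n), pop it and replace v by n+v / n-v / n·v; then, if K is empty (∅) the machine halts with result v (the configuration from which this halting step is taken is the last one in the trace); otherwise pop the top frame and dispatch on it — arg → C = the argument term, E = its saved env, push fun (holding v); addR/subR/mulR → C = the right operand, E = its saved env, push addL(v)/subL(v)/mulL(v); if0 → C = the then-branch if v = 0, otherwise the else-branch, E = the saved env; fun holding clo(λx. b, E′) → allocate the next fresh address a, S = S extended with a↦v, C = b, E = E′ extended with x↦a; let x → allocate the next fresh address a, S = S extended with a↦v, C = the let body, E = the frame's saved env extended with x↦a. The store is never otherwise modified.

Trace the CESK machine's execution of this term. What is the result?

0. ⟨C=((λq. (let u = (((λw. ((λz. w) 0)) q) * (q + q)) in 1)) 9); E=∅; S=∅; K=∅⟩
1. ⟨C=(λq. (let u = (((λw. ((λz. w) 0)) q) * (q + q)) in 1)); E=∅; S=∅; K=[arg]⟩
2. ⟨C=9; E=∅; S=∅; K=[fun]⟩
3. ⟨C=(let u = (((λw. ((λz. w) 0)) q) * (q + q)) in 1); E={q↦0}; S={0↦9}; K=∅⟩
4. ⟨C=(((λw. ((λz. w) 0)) q) * (q + q)); E={q↦0}; S={0↦9}; K=[let u]⟩
5. ⟨C=((λw. ((λz. w) 0)) q); E={q↦0}; S={0↦9}; K=[mulR :: let u]⟩
6. ⟨C=(λw. ((λz. w) 0)); E={q↦0}; S={0↦9}; K=[arg :: mulR :: let u]⟩
7. ⟨C=q; E={q↦0}; S={0↦9}; K=[fun :: mulR :: let u]⟩
8. ⟨C=((λz. w) 0); E={w↦1, q↦0}; S={0↦9, 1↦9}; K=[mulR :: let u]⟩
9. ⟨C=(λz. w); E={w↦1, q↦0}; S={0↦9, 1↦9}; K=[arg :: mulR :: let u]⟩
10. ⟨C=0; E={w↦1, q↦0}; S={0↦9, 1↦9}; K=[fun :: mulR :: let u]⟩
11. ⟨C=w; E={z↦2, w↦1, q↦0}; S={0↦9, 1↦9, 2↦0}; K=[mulR :: let u]⟩
12. ⟨C=(q + q); E={q↦0}; S={0↦9, 1↦9, 2↦0}; K=[mulL(9) :: let u]⟩
13. ⟨C=q; E={q↦0}; S={0↦9, 1↦9, 2↦0}; K=[addR :: mulL(9) :: let u]⟩
14. ⟨C=q; E={q↦0}; S={0↦9, 1↦9, 2↦0}; K=[addL(9) :: mulL(9) :: let u]⟩
15. ⟨C=1; E={u↦3, q↦0}; S={0↦9, 1↦9, 2↦0, 3↦162}; K=∅⟩
→ final value 1

Answer: 1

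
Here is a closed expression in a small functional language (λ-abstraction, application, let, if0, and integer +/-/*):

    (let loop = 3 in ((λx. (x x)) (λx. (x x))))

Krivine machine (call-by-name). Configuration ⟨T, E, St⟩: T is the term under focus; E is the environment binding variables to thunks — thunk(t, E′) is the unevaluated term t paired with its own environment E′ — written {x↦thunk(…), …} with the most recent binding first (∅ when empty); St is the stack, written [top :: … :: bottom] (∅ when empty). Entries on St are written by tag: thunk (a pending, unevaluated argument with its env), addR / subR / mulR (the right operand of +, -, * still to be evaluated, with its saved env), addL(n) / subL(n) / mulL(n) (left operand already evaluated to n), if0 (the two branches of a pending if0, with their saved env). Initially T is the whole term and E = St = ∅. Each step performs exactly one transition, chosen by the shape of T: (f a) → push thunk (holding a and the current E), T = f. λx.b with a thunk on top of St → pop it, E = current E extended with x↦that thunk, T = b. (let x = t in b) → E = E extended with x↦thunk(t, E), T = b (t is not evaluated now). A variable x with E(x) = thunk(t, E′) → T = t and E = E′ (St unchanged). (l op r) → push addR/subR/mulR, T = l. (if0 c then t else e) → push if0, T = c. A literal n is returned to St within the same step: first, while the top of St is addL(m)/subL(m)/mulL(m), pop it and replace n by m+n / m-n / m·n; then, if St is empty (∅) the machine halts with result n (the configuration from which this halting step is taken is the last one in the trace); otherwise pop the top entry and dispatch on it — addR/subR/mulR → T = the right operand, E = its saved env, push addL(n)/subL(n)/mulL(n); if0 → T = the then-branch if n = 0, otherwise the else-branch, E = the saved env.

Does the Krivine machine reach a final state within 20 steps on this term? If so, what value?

Answer: DIVERGES (no final state within 20 steps)

Derivation:
step 0: [T=(let loop = 3 in ((λx. (x x)) (λx. (x x)))) | E=∅ | St=∅]
step 1: [T=((λx. (x x)) (λx. (x x))) | E={loop↦thunk(3, ∅)} | St=∅]
step 2: [T=(λx. (x x)) | E={loop↦thunk(3, ∅)} | St=[thunk]]
step 3: [T=(x x) | E={x↦thunk((λx. (x x)), {loop↦thunk(3, ∅)}), loop↦thunk(3, ∅)} | St=∅]
step 4: [T=x | E={x↦thunk((λx. (x x)), {loop↦thunk(3, ∅)}), loop↦thunk(3, ∅)} | St=[thunk]]
step 5: [T=(λx. (x x)) | E={loop↦thunk(3, ∅)} | St=[thunk]]
step 6: [T=(x x) | E={x↦thunk(x, {x↦thunk((λx. (x x)), {loop↦thunk(3, ∅)}), loop↦thunk(3, ∅)}), loop↦thunk(3, ∅)} | St=∅]
step 7: [T=x | E={x↦thunk(x, {x↦thunk((λx. (x x)), {loop↦thunk(3, ∅)}), loop↦thunk(3, ∅)}), loop↦thunk(3, ∅)} | St=[thunk]]
step 8: [T=x | E={x↦thunk((λx. (x x)), {loop↦thunk(3, ∅)}), loop↦thunk(3, ∅)} | St=[thunk]]
step 9: [T=(λx. (x x)) | E={loop↦thunk(3, ∅)} | St=[thunk]]
step 10: [T=(x x) | E={x↦thunk(x, {x↦thunk(x, {x↦thunk((λx. (x x)), {loop↦thunk(3, ∅)}), loop↦thunk(3, ∅)}), loop↦thunk(3, ∅)}), loop↦thunk(3, ∅)} | St=∅]
step 11: [T=x | E={x↦thunk(x, {x↦thunk(x, {x↦thunk((λx. (x x)), {loop↦thunk(3, ∅)}), loop↦thunk(3, ∅)}), loop↦thunk(3, ∅)}), loop↦thunk(3, ∅)} | St=[thunk]]
step 12: [T=x | E={x↦thunk(x, {x↦thunk((λx. (x x)), {loop↦thunk(3, ∅)}), loop↦thunk(3, ∅)}), loop↦thunk(3, ∅)} | St=[thunk]]
step 13: [T=x | E={x↦thunk((λx. (x x)), {loop↦thunk(3, ∅)}), loop↦thunk(3, ∅)} | St=[thunk]]
step 14: [T=(λx. (x x)) | E={loop↦thunk(3, ∅)} | St=[thunk]]
step 15: [T=(x x) | E={x↦thunk(x, {x↦thunk(x, {x↦thunk(x, {x↦thunk((λx. (x x)), {loop↦thunk(3, ∅)}), loop↦thunk(3, ∅)}), loop↦thunk(3, ∅)}), loop↦thunk(3, ∅)}), loop↦thunk(3, ∅)} | St=∅]
step 16: [T=x | E={x↦thunk(x, {x↦thunk(x, {x↦thunk(x, {x↦thunk((λx. (x x)), {loop↦thunk(3, ∅)}), loop↦thunk(3, ∅)}), loop↦thunk(3, ∅)}), loop↦thunk(3, ∅)}), loop↦thunk(3, ∅)} | St=[thunk]]
step 17: [T=x | E={x↦thunk(x, {x↦thunk(x, {x↦thunk((λx. (x x)), {loop↦thunk(3, ∅)}), loop↦thunk(3, ∅)}), loop↦thunk(3, ∅)}), loop↦thunk(3, ∅)} | St=[thunk]]
step 18: [T=x | E={x↦thunk(x, {x↦thunk((λx. (x x)), {loop↦thunk(3, ∅)}), loop↦thunk(3, ∅)}), loop↦thunk(3, ∅)} | St=[thunk]]
step 19: [T=x | E={x↦thunk((λx. (x x)), {loop↦thunk(3, ∅)}), loop↦thunk(3, ∅)} | St=[thunk]]
step 20: [T=(λx. (x x)) | E={loop↦thunk(3, ∅)} | St=[thunk]]
→ 20 transitions taken and the configuration is still not final: no result within 20 steps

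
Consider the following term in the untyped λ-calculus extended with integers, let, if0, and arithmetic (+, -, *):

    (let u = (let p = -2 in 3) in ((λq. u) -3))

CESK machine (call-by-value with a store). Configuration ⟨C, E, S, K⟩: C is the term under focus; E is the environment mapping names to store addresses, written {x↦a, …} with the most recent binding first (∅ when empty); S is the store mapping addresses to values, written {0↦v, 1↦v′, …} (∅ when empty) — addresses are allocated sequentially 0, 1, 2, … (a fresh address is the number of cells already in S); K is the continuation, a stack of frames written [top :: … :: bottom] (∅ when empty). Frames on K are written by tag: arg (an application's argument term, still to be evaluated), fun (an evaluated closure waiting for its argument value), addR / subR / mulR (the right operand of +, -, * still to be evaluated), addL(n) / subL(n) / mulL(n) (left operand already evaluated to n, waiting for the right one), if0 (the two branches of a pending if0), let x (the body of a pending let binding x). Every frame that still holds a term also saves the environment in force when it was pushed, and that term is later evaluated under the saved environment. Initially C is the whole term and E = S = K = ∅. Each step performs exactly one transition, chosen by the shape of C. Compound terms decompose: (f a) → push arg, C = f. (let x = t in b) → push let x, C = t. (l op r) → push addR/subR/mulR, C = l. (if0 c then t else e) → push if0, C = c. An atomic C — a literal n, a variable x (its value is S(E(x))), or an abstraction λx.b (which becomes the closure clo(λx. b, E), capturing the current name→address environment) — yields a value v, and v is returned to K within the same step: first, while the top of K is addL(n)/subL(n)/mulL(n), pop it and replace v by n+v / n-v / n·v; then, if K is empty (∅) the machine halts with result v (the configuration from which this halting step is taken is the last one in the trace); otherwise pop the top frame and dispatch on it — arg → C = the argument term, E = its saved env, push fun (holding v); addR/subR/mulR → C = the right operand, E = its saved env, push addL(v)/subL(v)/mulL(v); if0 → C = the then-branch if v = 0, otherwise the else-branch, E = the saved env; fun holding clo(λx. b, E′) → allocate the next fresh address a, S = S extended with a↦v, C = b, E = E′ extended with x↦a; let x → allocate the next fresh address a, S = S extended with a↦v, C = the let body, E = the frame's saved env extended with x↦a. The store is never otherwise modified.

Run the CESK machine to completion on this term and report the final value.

t=0: ⟨C=(let u = (let p = -2 in 3) in ((λq. u) -3)); E=∅; S=∅; K=∅⟩
t=1: ⟨C=(let p = -2 in 3); E=∅; S=∅; K=[let u]⟩
t=2: ⟨C=-2; E=∅; S=∅; K=[let p :: let u]⟩
t=3: ⟨C=3; E={p↦0}; S={0↦-2}; K=[let u]⟩
t=4: ⟨C=((λq. u) -3); E={u↦1}; S={0↦-2, 1↦3}; K=∅⟩
t=5: ⟨C=(λq. u); E={u↦1}; S={0↦-2, 1↦3}; K=[arg]⟩
t=6: ⟨C=-3; E={u↦1}; S={0↦-2, 1↦3}; K=[fun]⟩
t=7: ⟨C=u; E={q↦2, u↦1}; S={0↦-2, 1↦3, 2↦-3}; K=∅⟩
→ final value 3

Answer: 3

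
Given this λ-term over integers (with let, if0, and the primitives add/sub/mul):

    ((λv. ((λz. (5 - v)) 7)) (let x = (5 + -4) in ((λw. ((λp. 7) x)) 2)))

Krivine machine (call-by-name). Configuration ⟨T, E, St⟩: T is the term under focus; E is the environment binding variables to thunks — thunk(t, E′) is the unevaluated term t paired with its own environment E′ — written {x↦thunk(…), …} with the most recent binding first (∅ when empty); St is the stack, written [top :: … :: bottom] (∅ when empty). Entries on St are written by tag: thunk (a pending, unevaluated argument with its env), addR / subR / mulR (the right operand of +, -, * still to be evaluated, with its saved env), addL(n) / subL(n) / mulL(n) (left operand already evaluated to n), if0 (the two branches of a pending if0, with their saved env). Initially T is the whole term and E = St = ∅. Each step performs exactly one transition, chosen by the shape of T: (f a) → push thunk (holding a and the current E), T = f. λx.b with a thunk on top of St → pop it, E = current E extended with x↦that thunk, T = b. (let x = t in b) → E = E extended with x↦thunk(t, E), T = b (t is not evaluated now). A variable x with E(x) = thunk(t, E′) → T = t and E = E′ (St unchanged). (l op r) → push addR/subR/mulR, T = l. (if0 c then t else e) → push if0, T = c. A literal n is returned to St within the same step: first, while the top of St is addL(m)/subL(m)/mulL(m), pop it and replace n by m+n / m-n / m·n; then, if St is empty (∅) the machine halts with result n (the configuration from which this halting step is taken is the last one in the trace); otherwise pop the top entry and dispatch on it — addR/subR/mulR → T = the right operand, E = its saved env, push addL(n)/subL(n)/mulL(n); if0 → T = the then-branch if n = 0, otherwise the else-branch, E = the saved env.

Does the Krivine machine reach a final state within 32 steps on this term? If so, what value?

[0] <T=((λv. ((λz. (5 - v)) 7)) (let x = (5 + -4) in ((λw. ((λp. 7) x)) 2))), E=∅, St=∅>
[1] <T=(λv. ((λz. (5 - v)) 7)), E=∅, St=[thunk]>
[2] <T=((λz. (5 - v)) 7), E={v↦thunk((let x = (5 + -4) in ((λw. ((λp. 7) x)) 2)), ∅)}, St=∅>
[3] <T=(λz. (5 - v)), E={v↦thunk((let x = (5 + -4) in ((λw. ((λp. 7) x)) 2)), ∅)}, St=[thunk]>
[4] <T=(5 - v), E={z↦thunk(7, {v↦thunk((let x = (5 + -4) in ((λw. ((λp. 7) x)) 2)), ∅)}), v↦thunk((let x = (5 + -4) in ((λw. ((λp. 7) x)) 2)), ∅)}, St=∅>
[5] <T=5, E={z↦thunk(7, {v↦thunk((let x = (5 + -4) in ((λw. ((λp. 7) x)) 2)), ∅)}), v↦thunk((let x = (5 + -4) in ((λw. ((λp. 7) x)) 2)), ∅)}, St=[subR]>
[6] <T=v, E={z↦thunk(7, {v↦thunk((let x = (5 + -4) in ((λw. ((λp. 7) x)) 2)), ∅)}), v↦thunk((let x = (5 + -4) in ((λw. ((λp. 7) x)) 2)), ∅)}, St=[subL(5)]>
[7] <T=(let x = (5 + -4) in ((λw. ((λp. 7) x)) 2)), E=∅, St=[subL(5)]>
[8] <T=((λw. ((λp. 7) x)) 2), E={x↦thunk((5 + -4), ∅)}, St=[subL(5)]>
[9] <T=(λw. ((λp. 7) x)), E={x↦thunk((5 + -4), ∅)}, St=[thunk :: subL(5)]>
[10] <T=((λp. 7) x), E={w↦thunk(2, {x↦thunk((5 + -4), ∅)}), x↦thunk((5 + -4), ∅)}, St=[subL(5)]>
[11] <T=(λp. 7), E={w↦thunk(2, {x↦thunk((5 + -4), ∅)}), x↦thunk((5 + -4), ∅)}, St=[thunk :: subL(5)]>
[12] <T=7, E={p↦thunk(x, {w↦thunk(2, {x↦thunk((5 + -4), ∅)}), x↦thunk((5 + -4), ∅)}), w↦thunk(2, {x↦thunk((5 + -4), ∅)}), x↦thunk((5 + -4), ∅)}, St=[subL(5)]>
→ final value -2

Answer: -2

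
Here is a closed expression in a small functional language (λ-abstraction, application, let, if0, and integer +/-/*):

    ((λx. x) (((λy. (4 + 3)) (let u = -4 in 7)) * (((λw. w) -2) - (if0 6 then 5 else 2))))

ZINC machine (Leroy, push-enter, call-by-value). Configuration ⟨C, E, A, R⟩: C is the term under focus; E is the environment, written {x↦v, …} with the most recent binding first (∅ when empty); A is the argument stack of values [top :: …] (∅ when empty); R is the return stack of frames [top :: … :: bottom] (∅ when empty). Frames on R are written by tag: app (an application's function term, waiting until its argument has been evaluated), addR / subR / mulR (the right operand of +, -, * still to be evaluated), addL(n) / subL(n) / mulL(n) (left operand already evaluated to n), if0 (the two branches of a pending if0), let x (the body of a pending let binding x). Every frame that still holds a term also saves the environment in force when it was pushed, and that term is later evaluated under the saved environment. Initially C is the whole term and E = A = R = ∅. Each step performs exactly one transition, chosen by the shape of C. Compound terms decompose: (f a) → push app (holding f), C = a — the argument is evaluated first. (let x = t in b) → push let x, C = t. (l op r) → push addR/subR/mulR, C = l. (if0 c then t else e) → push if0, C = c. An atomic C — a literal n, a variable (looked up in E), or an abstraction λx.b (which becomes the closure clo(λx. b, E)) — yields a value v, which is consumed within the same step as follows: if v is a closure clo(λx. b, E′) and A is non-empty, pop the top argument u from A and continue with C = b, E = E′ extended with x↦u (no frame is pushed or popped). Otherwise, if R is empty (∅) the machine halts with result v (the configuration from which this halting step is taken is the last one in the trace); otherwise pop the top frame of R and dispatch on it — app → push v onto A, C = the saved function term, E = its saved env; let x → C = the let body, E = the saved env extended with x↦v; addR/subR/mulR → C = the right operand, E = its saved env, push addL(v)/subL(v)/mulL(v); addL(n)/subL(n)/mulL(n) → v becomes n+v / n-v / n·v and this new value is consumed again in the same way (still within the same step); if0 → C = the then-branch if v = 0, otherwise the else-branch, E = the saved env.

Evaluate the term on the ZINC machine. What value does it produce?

step 0: ⟨C=((λx. x) (((λy. (4 + 3)) (let u = -4 in 7)) * (((λw. w) -2) - (if0 6 then 5 else 2)))); E=∅; A=∅; R=∅⟩
step 1: ⟨C=(((λy. (4 + 3)) (let u = -4 in 7)) * (((λw. w) -2) - (if0 6 then 5 else 2))); E=∅; A=∅; R=[app]⟩
step 2: ⟨C=((λy. (4 + 3)) (let u = -4 in 7)); E=∅; A=∅; R=[mulR :: app]⟩
step 3: ⟨C=(let u = -4 in 7); E=∅; A=∅; R=[app :: mulR :: app]⟩
step 4: ⟨C=-4; E=∅; A=∅; R=[let u :: app :: mulR :: app]⟩
step 5: ⟨C=7; E={u↦-4}; A=∅; R=[app :: mulR :: app]⟩
step 6: ⟨C=(λy. (4 + 3)); E=∅; A=[7]; R=[mulR :: app]⟩
step 7: ⟨C=(4 + 3); E={y↦7}; A=∅; R=[mulR :: app]⟩
step 8: ⟨C=4; E={y↦7}; A=∅; R=[addR :: mulR :: app]⟩
step 9: ⟨C=3; E={y↦7}; A=∅; R=[addL(4) :: mulR :: app]⟩
step 10: ⟨C=(((λw. w) -2) - (if0 6 then 5 else 2)); E=∅; A=∅; R=[mulL(7) :: app]⟩
step 11: ⟨C=((λw. w) -2); E=∅; A=∅; R=[subR :: mulL(7) :: app]⟩
step 12: ⟨C=-2; E=∅; A=∅; R=[app :: subR :: mulL(7) :: app]⟩
step 13: ⟨C=(λw. w); E=∅; A=[-2]; R=[subR :: mulL(7) :: app]⟩
step 14: ⟨C=w; E={w↦-2}; A=∅; R=[subR :: mulL(7) :: app]⟩
step 15: ⟨C=(if0 6 then 5 else 2); E=∅; A=∅; R=[subL(-2) :: mulL(7) :: app]⟩
step 16: ⟨C=6; E=∅; A=∅; R=[if0 :: subL(-2) :: mulL(7) :: app]⟩
step 17: ⟨C=2; E=∅; A=∅; R=[subL(-2) :: mulL(7) :: app]⟩
step 18: ⟨C=(λx. x); E=∅; A=[-28]; R=∅⟩
step 19: ⟨C=x; E={x↦-28}; A=∅; R=∅⟩
→ final value -28

Answer: -28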